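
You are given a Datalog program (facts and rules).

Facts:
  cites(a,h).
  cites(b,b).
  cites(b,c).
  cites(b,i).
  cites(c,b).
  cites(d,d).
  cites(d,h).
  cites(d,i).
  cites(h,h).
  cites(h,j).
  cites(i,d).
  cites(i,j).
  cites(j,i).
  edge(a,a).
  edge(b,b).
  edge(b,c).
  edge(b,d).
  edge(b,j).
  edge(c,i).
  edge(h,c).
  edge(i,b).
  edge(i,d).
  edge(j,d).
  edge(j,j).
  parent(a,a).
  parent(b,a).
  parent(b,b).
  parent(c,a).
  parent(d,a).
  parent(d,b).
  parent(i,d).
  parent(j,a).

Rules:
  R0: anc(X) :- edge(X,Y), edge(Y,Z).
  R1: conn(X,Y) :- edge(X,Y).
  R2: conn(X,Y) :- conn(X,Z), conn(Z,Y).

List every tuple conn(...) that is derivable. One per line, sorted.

conn(a,a)
conn(b,b)
conn(b,c)
conn(b,d)
conn(b,i)
conn(b,j)
conn(c,b)
conn(c,c)
conn(c,d)
conn(c,i)
conn(c,j)
conn(h,b)
conn(h,c)
conn(h,d)
conn(h,i)
conn(h,j)
conn(i,b)
conn(i,c)
conn(i,d)
conn(i,i)
conn(i,j)
conn(j,d)
conn(j,j)

round 1: derive conn(a,a) via R1 from edge(a,a)
round 1: derive conn(b,b) via R1 from edge(b,b)
round 1: derive conn(b,c) via R1 from edge(b,c)
round 1: derive conn(b,d) via R1 from edge(b,d)
round 1: derive conn(b,j) via R1 from edge(b,j)
round 1: derive conn(c,i) via R1 from edge(c,i)
round 1: derive conn(h,c) via R1 from edge(h,c)
round 1: derive conn(i,b) via R1 from edge(i,b)
round 1: derive conn(i,d) via R1 from edge(i,d)
round 1: derive conn(j,d) via R1 from edge(j,d)
round 1: derive conn(j,j) via R1 from edge(j,j)
round 2: derive conn(b,i) via R2 from conn(b,c), conn(c,i)
round 2: derive conn(c,b) via R2 from conn(c,i), conn(i,b)
round 2: derive conn(c,d) via R2 from conn(c,i), conn(i,d)
round 2: derive conn(h,i) via R2 from conn(h,c), conn(c,i)
round 2: derive conn(i,c) via R2 from conn(i,b), conn(b,c)
round 2: derive conn(i,j) via R2 from conn(i,b), conn(b,j)
round 3: derive conn(c,c) via R2 from conn(c,b), conn(b,c)
round 3: derive conn(c,j) via R2 from conn(c,b), conn(b,j)
round 3: derive conn(h,b) via R2 from conn(h,c), conn(c,b)
round 3: derive conn(h,d) via R2 from conn(h,c), conn(c,d)
round 3: derive conn(h,j) via R2 from conn(h,i), conn(i,j)
round 3: derive conn(i,i) via R2 from conn(i,b), conn(b,i)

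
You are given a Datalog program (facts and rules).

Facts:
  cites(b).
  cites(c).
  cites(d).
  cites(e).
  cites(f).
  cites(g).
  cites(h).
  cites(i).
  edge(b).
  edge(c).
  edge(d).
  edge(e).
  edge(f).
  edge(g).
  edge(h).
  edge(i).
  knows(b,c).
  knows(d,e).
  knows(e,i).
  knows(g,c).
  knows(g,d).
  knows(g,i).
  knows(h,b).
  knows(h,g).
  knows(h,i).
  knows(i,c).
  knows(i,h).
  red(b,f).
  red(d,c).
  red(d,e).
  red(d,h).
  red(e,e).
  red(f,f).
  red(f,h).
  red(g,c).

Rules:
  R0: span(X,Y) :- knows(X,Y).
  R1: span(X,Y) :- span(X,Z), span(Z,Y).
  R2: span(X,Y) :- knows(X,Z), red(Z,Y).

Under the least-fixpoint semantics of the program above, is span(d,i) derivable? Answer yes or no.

yes

round 1: derive span(b,c) via R0 from knows(b,c)
round 1: derive span(d,e) via R0 from knows(d,e)
round 1: derive span(e,i) via R0 from knows(e,i)
round 1: derive span(g,c) via R0 from knows(g,c)
round 1: derive span(g,d) via R0 from knows(g,d)
round 1: derive span(g,i) via R0 from knows(g,i)
round 1: derive span(h,b) via R0 from knows(h,b)
round 1: derive span(h,g) via R0 from knows(h,g)
round 1: derive span(h,i) via R0 from knows(h,i)
round 1: derive span(i,c) via R0 from knows(i,c)
round 1: derive span(i,h) via R0 from knows(i,h)
round 1: derive span(g,e) via R2 from knows(g,d), red(d,e)
round 1: derive span(g,h) via R2 from knows(g,d), red(d,h)
round 1: derive span(h,c) via R2 from knows(h,g), red(g,c)
round 1: derive span(h,f) via R2 from knows(h,b), red(b,f)
round 2: derive span(d,i) via R1 from span(d,e), span(e,i)
round 2: derive span(e,c) via R1 from span(e,i), span(i,c)
round 2: derive span(e,h) via R1 from span(e,i), span(i,h)
round 2: derive span(g,b) via R1 from span(g,h), span(h,b)
round 2: derive span(g,f) via R1 from span(g,h), span(h,f)
round 2: derive span(g,g) via R1 from span(g,h), span(h,g)
round 2: derive span(h,d) via R1 from span(h,g), span(g,d)
round 2: derive span(h,e) via R1 from span(h,g), span(g,e)
round 2: derive span(h,h) via R1 from span(h,g), span(g,h)
round 2: derive span(i,b) via R1 from span(i,h), span(h,b)
round 2: derive span(i,f) via R1 from span(i,h), span(h,f)
round 2: derive span(i,g) via R1 from span(i,h), span(h,g)
round 2: derive span(i,i) via R1 from span(i,h), span(h,i)
round 3: derive span(d,b) via R1 from span(d,i), span(i,b)
round 3: derive span(d,c) via R1 from span(d,e), span(e,c)
round 3: derive span(d,f) via R1 from span(d,i), span(i,f)
round 3: derive span(d,g) via R1 from span(d,i), span(i,g)
round 3: derive span(d,h) via R1 from span(d,e), span(e,h)
round 3: derive span(e,b) via R1 from span(e,h), span(h,b)
round 3: derive span(e,d) via R1 from span(e,h), span(h,d)
round 3: derive span(e,e) via R1 from span(e,h), span(h,e)
round 3: derive span(e,f) via R1 from span(e,h), span(h,f)
round 3: derive span(e,g) via R1 from span(e,h), span(h,g)
round 3: derive span(i,d) via R1 from span(i,g), span(g,d)
round 3: derive span(i,e) via R1 from span(i,g), span(g,e)
round 4: derive span(d,d) via R1 from span(d,e), span(e,d)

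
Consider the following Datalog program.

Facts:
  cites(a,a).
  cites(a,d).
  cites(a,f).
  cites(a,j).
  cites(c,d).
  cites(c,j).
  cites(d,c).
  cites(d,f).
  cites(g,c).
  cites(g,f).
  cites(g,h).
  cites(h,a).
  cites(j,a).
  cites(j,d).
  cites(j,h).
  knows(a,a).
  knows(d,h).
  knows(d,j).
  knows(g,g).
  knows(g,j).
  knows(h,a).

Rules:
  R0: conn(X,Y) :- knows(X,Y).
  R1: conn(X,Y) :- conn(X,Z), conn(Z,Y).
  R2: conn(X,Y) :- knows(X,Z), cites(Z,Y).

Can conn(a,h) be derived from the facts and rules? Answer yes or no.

yes

round 1: derive conn(a,a) via R0 from knows(a,a)
round 1: derive conn(d,h) via R0 from knows(d,h)
round 1: derive conn(d,j) via R0 from knows(d,j)
round 1: derive conn(g,g) via R0 from knows(g,g)
round 1: derive conn(g,j) via R0 from knows(g,j)
round 1: derive conn(h,a) via R0 from knows(h,a)
round 1: derive conn(a,d) via R2 from knows(a,a), cites(a,d)
round 1: derive conn(a,f) via R2 from knows(a,a), cites(a,f)
round 1: derive conn(a,j) via R2 from knows(a,a), cites(a,j)
round 1: derive conn(d,a) via R2 from knows(d,h), cites(h,a)
round 1: derive conn(d,d) via R2 from knows(d,j), cites(j,d)
round 1: derive conn(g,a) via R2 from knows(g,j), cites(j,a)
round 1: derive conn(g,c) via R2 from knows(g,g), cites(g,c)
round 1: derive conn(g,d) via R2 from knows(g,j), cites(j,d)
round 1: derive conn(g,f) via R2 from knows(g,g), cites(g,f)
round 1: derive conn(g,h) via R2 from knows(g,g), cites(g,h)
round 1: derive conn(h,d) via R2 from knows(h,a), cites(a,d)
round 1: derive conn(h,f) via R2 from knows(h,a), cites(a,f)
round 1: derive conn(h,j) via R2 from knows(h,a), cites(a,j)
round 2: derive conn(a,h) via R1 from conn(a,d), conn(d,h)
round 2: derive conn(d,f) via R1 from conn(d,a), conn(a,f)
round 2: derive conn(h,h) via R1 from conn(h,d), conn(d,h)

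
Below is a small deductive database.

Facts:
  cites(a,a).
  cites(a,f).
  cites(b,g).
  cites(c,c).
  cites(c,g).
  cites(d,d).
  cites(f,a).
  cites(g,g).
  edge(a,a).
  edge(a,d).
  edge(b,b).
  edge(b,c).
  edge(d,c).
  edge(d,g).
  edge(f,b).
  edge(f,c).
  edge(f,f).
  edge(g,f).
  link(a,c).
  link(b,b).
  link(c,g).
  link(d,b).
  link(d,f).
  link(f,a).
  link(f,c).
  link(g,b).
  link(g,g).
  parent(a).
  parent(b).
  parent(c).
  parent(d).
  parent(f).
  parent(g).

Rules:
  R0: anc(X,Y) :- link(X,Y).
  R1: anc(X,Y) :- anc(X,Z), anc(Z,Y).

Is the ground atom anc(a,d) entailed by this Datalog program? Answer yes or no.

no

round 1: derive anc(a,c) via R0 from link(a,c)
round 1: derive anc(b,b) via R0 from link(b,b)
round 1: derive anc(c,g) via R0 from link(c,g)
round 1: derive anc(d,b) via R0 from link(d,b)
round 1: derive anc(d,f) via R0 from link(d,f)
round 1: derive anc(f,a) via R0 from link(f,a)
round 1: derive anc(f,c) via R0 from link(f,c)
round 1: derive anc(g,b) via R0 from link(g,b)
round 1: derive anc(g,g) via R0 from link(g,g)
round 2: derive anc(a,g) via R1 from anc(a,c), anc(c,g)
round 2: derive anc(c,b) via R1 from anc(c,g), anc(g,b)
round 2: derive anc(d,a) via R1 from anc(d,f), anc(f,a)
round 2: derive anc(d,c) via R1 from anc(d,f), anc(f,c)
round 2: derive anc(f,g) via R1 from anc(f,c), anc(c,g)
round 3: derive anc(a,b) via R1 from anc(a,c), anc(c,b)
round 3: derive anc(d,g) via R1 from anc(d,a), anc(a,g)
round 3: derive anc(f,b) via R1 from anc(f,c), anc(c,b)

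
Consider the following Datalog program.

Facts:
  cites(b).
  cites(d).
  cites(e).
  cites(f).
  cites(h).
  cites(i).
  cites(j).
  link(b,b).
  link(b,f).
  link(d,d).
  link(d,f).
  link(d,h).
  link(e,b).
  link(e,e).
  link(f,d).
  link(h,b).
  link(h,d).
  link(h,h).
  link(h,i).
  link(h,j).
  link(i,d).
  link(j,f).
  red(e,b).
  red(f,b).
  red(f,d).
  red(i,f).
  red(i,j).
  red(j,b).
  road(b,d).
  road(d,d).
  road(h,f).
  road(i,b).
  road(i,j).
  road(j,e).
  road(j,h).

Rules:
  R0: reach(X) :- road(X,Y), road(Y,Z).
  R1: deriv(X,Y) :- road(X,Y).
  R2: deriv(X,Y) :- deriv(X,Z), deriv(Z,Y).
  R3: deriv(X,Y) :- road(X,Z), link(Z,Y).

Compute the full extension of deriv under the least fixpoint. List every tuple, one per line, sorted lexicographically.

deriv(b,d)
deriv(b,f)
deriv(b,h)
deriv(d,d)
deriv(d,f)
deriv(d,h)
deriv(h,d)
deriv(h,f)
deriv(h,h)
deriv(i,b)
deriv(i,d)
deriv(i,e)
deriv(i,f)
deriv(i,h)
deriv(i,i)
deriv(i,j)
deriv(j,b)
deriv(j,d)
deriv(j,e)
deriv(j,f)
deriv(j,h)
deriv(j,i)
deriv(j,j)

round 1: derive deriv(b,d) via R1 from road(b,d)
round 1: derive deriv(d,d) via R1 from road(d,d)
round 1: derive deriv(h,f) via R1 from road(h,f)
round 1: derive deriv(i,b) via R1 from road(i,b)
round 1: derive deriv(i,j) via R1 from road(i,j)
round 1: derive deriv(j,e) via R1 from road(j,e)
round 1: derive deriv(j,h) via R1 from road(j,h)
round 1: derive deriv(b,f) via R3 from road(b,d), link(d,f)
round 1: derive deriv(b,h) via R3 from road(b,d), link(d,h)
round 1: derive deriv(d,f) via R3 from road(d,d), link(d,f)
round 1: derive deriv(d,h) via R3 from road(d,d), link(d,h)
round 1: derive deriv(h,d) via R3 from road(h,f), link(f,d)
round 1: derive deriv(i,f) via R3 from road(i,b), link(b,f)
round 1: derive deriv(j,b) via R3 from road(j,e), link(e,b)
round 1: derive deriv(j,d) via R3 from road(j,h), link(h,d)
round 1: derive deriv(j,i) via R3 from road(j,h), link(h,i)
round 1: derive deriv(j,j) via R3 from road(j,h), link(h,j)
round 2: derive deriv(h,h) via R2 from deriv(h,d), deriv(d,h)
round 2: derive deriv(i,d) via R2 from deriv(i,b), deriv(b,d)
round 2: derive deriv(i,e) via R2 from deriv(i,j), deriv(j,e)
round 2: derive deriv(i,h) via R2 from deriv(i,b), deriv(b,h)
round 2: derive deriv(i,i) via R2 from deriv(i,j), deriv(j,i)
round 2: derive deriv(j,f) via R2 from deriv(j,b), deriv(b,f)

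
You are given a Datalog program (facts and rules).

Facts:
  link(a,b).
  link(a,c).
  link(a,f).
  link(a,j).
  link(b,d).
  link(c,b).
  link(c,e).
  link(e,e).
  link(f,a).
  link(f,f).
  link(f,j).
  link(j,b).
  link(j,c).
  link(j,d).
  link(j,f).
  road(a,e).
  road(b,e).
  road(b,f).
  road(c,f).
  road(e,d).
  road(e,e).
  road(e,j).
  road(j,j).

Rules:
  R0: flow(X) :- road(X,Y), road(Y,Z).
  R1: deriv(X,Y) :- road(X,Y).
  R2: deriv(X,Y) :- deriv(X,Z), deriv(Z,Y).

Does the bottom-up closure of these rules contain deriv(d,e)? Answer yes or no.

round 1: derive deriv(a,e) via R1 from road(a,e)
round 1: derive deriv(b,e) via R1 from road(b,e)
round 1: derive deriv(b,f) via R1 from road(b,f)
round 1: derive deriv(c,f) via R1 from road(c,f)
round 1: derive deriv(e,d) via R1 from road(e,d)
round 1: derive deriv(e,e) via R1 from road(e,e)
round 1: derive deriv(e,j) via R1 from road(e,j)
round 1: derive deriv(j,j) via R1 from road(j,j)
round 2: derive deriv(a,d) via R2 from deriv(a,e), deriv(e,d)
round 2: derive deriv(a,j) via R2 from deriv(a,e), deriv(e,j)
round 2: derive deriv(b,d) via R2 from deriv(b,e), deriv(e,d)
round 2: derive deriv(b,j) via R2 from deriv(b,e), deriv(e,j)

no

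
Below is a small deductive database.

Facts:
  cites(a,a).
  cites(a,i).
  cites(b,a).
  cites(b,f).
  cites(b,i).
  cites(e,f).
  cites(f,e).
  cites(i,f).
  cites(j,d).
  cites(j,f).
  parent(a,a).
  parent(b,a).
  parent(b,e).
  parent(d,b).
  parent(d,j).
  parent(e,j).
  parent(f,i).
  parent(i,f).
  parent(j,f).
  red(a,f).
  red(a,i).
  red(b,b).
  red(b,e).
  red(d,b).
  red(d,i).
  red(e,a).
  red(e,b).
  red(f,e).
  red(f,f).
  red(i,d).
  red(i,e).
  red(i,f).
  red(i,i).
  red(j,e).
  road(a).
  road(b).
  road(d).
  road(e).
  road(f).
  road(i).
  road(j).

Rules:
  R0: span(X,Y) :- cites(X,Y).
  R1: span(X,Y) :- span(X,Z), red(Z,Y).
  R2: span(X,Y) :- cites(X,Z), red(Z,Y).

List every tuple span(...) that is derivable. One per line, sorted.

span(a,a)
span(a,b)
span(a,d)
span(a,e)
span(a,f)
span(a,i)
span(b,a)
span(b,b)
span(b,d)
span(b,e)
span(b,f)
span(b,i)
span(e,a)
span(e,b)
span(e,d)
span(e,e)
span(e,f)
span(e,i)
span(f,a)
span(f,b)
span(f,d)
span(f,e)
span(f,f)
span(f,i)
span(i,a)
span(i,b)
span(i,d)
span(i,e)
span(i,f)
span(i,i)
span(j,a)
span(j,b)
span(j,d)
span(j,e)
span(j,f)
span(j,i)

round 1: derive span(a,a) via R0 from cites(a,a)
round 1: derive span(a,i) via R0 from cites(a,i)
round 1: derive span(b,a) via R0 from cites(b,a)
round 1: derive span(b,f) via R0 from cites(b,f)
round 1: derive span(b,i) via R0 from cites(b,i)
round 1: derive span(e,f) via R0 from cites(e,f)
round 1: derive span(f,e) via R0 from cites(f,e)
round 1: derive span(i,f) via R0 from cites(i,f)
round 1: derive span(j,d) via R0 from cites(j,d)
round 1: derive span(j,f) via R0 from cites(j,f)
round 1: derive span(a,d) via R2 from cites(a,i), red(i,d)
round 1: derive span(a,e) via R2 from cites(a,i), red(i,e)
round 1: derive span(a,f) via R2 from cites(a,a), red(a,f)
round 1: derive span(b,d) via R2 from cites(b,i), red(i,d)
round 1: derive span(b,e) via R2 from cites(b,f), red(f,e)
round 1: derive span(e,e) via R2 from cites(e,f), red(f,e)
round 1: derive span(f,a) via R2 from cites(f,e), red(e,a)
round 1: derive span(f,b) via R2 from cites(f,e), red(e,b)
round 1: derive span(i,e) via R2 from cites(i,f), red(f,e)
round 1: derive span(j,b) via R2 from cites(j,d), red(d,b)
round 1: derive span(j,e) via R2 from cites(j,f), red(f,e)
round 1: derive span(j,i) via R2 from cites(j,d), red(d,i)
round 2: derive span(a,b) via R1 from span(a,d), red(d,b)
round 2: derive span(b,b) via R1 from span(b,d), red(d,b)
round 2: derive span(e,a) via R1 from span(e,e), red(e,a)
round 2: derive span(e,b) via R1 from span(e,e), red(e,b)
round 2: derive span(f,f) via R1 from span(f,a), red(a,f)
round 2: derive span(f,i) via R1 from span(f,a), red(a,i)
round 2: derive span(i,a) via R1 from span(i,e), red(e,a)
round 2: derive span(i,b) via R1 from span(i,e), red(e,b)
round 2: derive span(j,a) via R1 from span(j,e), red(e,a)
round 3: derive span(e,i) via R1 from span(e,a), red(a,i)
round 3: derive span(f,d) via R1 from span(f,i), red(i,d)
round 3: derive span(i,i) via R1 from span(i,a), red(a,i)
round 4: derive span(e,d) via R1 from span(e,i), red(i,d)
round 4: derive span(i,d) via R1 from span(i,i), red(i,d)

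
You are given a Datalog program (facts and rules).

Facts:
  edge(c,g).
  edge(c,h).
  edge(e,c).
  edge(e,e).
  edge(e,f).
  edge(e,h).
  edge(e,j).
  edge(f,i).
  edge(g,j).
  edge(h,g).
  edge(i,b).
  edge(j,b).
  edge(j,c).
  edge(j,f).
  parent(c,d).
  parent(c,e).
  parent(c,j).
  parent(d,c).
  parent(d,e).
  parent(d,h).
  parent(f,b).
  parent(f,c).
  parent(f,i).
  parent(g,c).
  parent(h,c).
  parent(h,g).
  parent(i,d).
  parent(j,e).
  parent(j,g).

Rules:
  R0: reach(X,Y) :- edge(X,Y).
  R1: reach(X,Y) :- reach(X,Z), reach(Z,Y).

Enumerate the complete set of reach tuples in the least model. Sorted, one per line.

round 1: derive reach(c,g) via R0 from edge(c,g)
round 1: derive reach(c,h) via R0 from edge(c,h)
round 1: derive reach(e,c) via R0 from edge(e,c)
round 1: derive reach(e,e) via R0 from edge(e,e)
round 1: derive reach(e,f) via R0 from edge(e,f)
round 1: derive reach(e,h) via R0 from edge(e,h)
round 1: derive reach(e,j) via R0 from edge(e,j)
round 1: derive reach(f,i) via R0 from edge(f,i)
round 1: derive reach(g,j) via R0 from edge(g,j)
round 1: derive reach(h,g) via R0 from edge(h,g)
round 1: derive reach(i,b) via R0 from edge(i,b)
round 1: derive reach(j,b) via R0 from edge(j,b)
round 1: derive reach(j,c) via R0 from edge(j,c)
round 1: derive reach(j,f) via R0 from edge(j,f)
round 2: derive reach(c,j) via R1 from reach(c,g), reach(g,j)
round 2: derive reach(e,b) via R1 from reach(e,j), reach(j,b)
round 2: derive reach(e,g) via R1 from reach(e,c), reach(c,g)
round 2: derive reach(e,i) via R1 from reach(e,f), reach(f,i)
round 2: derive reach(f,b) via R1 from reach(f,i), reach(i,b)
round 2: derive reach(g,b) via R1 from reach(g,j), reach(j,b)
round 2: derive reach(g,c) via R1 from reach(g,j), reach(j,c)
round 2: derive reach(g,f) via R1 from reach(g,j), reach(j,f)
round 2: derive reach(h,j) via R1 from reach(h,g), reach(g,j)
round 2: derive reach(j,g) via R1 from reach(j,c), reach(c,g)
round 2: derive reach(j,h) via R1 from reach(j,c), reach(c,h)
round 2: derive reach(j,i) via R1 from reach(j,f), reach(f,i)
round 3: derive reach(c,b) via R1 from reach(c,g), reach(g,b)
round 3: derive reach(c,c) via R1 from reach(c,g), reach(g,c)
round 3: derive reach(c,f) via R1 from reach(c,g), reach(g,f)
round 3: derive reach(c,i) via R1 from reach(c,j), reach(j,i)
round 3: derive reach(g,g) via R1 from reach(g,c), reach(c,g)
round 3: derive reach(g,h) via R1 from reach(g,c), reach(c,h)
round 3: derive reach(g,i) via R1 from reach(g,f), reach(f,i)
round 3: derive reach(h,b) via R1 from reach(h,g), reach(g,b)
round 3: derive reach(h,c) via R1 from reach(h,g), reach(g,c)
round 3: derive reach(h,f) via R1 from reach(h,g), reach(g,f)
round 3: derive reach(h,h) via R1 from reach(h,j), reach(j,h)
round 3: derive reach(h,i) via R1 from reach(h,j), reach(j,i)
round 3: derive reach(j,j) via R1 from reach(j,c), reach(c,j)

reach(c,b)
reach(c,c)
reach(c,f)
reach(c,g)
reach(c,h)
reach(c,i)
reach(c,j)
reach(e,b)
reach(e,c)
reach(e,e)
reach(e,f)
reach(e,g)
reach(e,h)
reach(e,i)
reach(e,j)
reach(f,b)
reach(f,i)
reach(g,b)
reach(g,c)
reach(g,f)
reach(g,g)
reach(g,h)
reach(g,i)
reach(g,j)
reach(h,b)
reach(h,c)
reach(h,f)
reach(h,g)
reach(h,h)
reach(h,i)
reach(h,j)
reach(i,b)
reach(j,b)
reach(j,c)
reach(j,f)
reach(j,g)
reach(j,h)
reach(j,i)
reach(j,j)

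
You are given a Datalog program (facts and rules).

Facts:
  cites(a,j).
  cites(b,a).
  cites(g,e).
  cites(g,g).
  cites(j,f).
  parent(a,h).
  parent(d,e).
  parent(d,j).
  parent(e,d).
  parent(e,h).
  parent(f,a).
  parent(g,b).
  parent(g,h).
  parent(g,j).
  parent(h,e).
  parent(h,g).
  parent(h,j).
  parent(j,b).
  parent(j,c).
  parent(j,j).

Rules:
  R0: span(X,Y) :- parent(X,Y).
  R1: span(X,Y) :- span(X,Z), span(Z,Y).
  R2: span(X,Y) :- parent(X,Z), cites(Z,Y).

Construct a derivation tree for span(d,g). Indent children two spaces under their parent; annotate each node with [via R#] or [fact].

span(d,g)  [via R1]
  span(d,a)  [via R1]
    span(d,f)  [via R2]
      parent(d,j)  [fact]
      cites(j,f)  [fact]
    span(f,a)  [via R0]
      parent(f,a)  [fact]
  span(a,g)  [via R1]
    span(a,h)  [via R0]
      parent(a,h)  [fact]
    span(h,g)  [via R0]
      parent(h,g)  [fact]

round 1: derive span(a,h) via R0 from parent(a,h)
round 1: derive span(d,e) via R0 from parent(d,e)
round 1: derive span(d,j) via R0 from parent(d,j)
round 1: derive span(e,d) via R0 from parent(e,d)
round 1: derive span(e,h) via R0 from parent(e,h)
round 1: derive span(f,a) via R0 from parent(f,a)
round 1: derive span(g,b) via R0 from parent(g,b)
round 1: derive span(g,h) via R0 from parent(g,h)
round 1: derive span(g,j) via R0 from parent(g,j)
round 1: derive span(h,e) via R0 from parent(h,e)
round 1: derive span(h,g) via R0 from parent(h,g)
round 1: derive span(h,j) via R0 from parent(h,j)
round 1: derive span(j,b) via R0 from parent(j,b)
round 1: derive span(j,c) via R0 from parent(j,c)
round 1: derive span(j,j) via R0 from parent(j,j)
round 1: derive span(d,f) via R2 from parent(d,j), cites(j,f)
round 1: derive span(f,j) via R2 from parent(f,a), cites(a,j)
round 1: derive span(g,a) via R2 from parent(g,b), cites(b,a)
round 1: derive span(g,f) via R2 from parent(g,j), cites(j,f)
round 1: derive span(h,f) via R2 from parent(h,j), cites(j,f)
round 1: derive span(j,a) via R2 from parent(j,b), cites(b,a)
round 1: derive span(j,f) via R2 from parent(j,j), cites(j,f)
round 2: derive span(a,e) via R1 from span(a,h), span(h,e)
round 2: derive span(a,f) via R1 from span(a,h), span(h,f)
round 2: derive span(a,g) via R1 from span(a,h), span(h,g)
round 2: derive span(a,j) via R1 from span(a,h), span(h,j)
round 2: derive span(d,a) via R1 from span(d,f), span(f,a)
round 2: derive span(d,b) via R1 from span(d,j), span(j,b)
round 2: derive span(d,c) via R1 from span(d,j), span(j,c)
round 2: derive span(d,d) via R1 from span(d,e), span(e,d)
round 2: derive span(d,h) via R1 from span(d,e), span(e,h)
round 2: derive span(e,e) via R1 from span(e,d), span(d,e)
round 2: derive span(e,f) via R1 from span(e,d), span(d,f)
round 2: derive span(e,g) via R1 from span(e,h), span(h,g)
round 2: derive span(e,j) via R1 from span(e,d), span(d,j)
round 2: derive span(f,b) via R1 from span(f,j), span(j,b)
round 2: derive span(f,c) via R1 from span(f,j), span(j,c)
round 2: derive span(f,f) via R1 from span(f,j), span(j,f)
round 2: derive span(f,h) via R1 from span(f,a), span(a,h)
round 2: derive span(g,c) via R1 from span(g,j), span(j,c)
round 2: derive span(g,e) via R1 from span(g,h), span(h,e)
round 2: derive span(g,g) via R1 from span(g,h), span(h,g)
round 2: derive span(h,a) via R1 from span(h,f), span(f,a)
round 2: derive span(h,b) via R1 from span(h,g), span(g,b)
round 2: derive span(h,c) via R1 from span(h,j), span(j,c)
round 2: derive span(h,d) via R1 from span(h,e), span(e,d)
round 2: derive span(h,h) via R1 from span(h,e), span(e,h)
round 2: derive span(j,h) via R1 from span(j,a), span(a,h)
round 3: derive span(a,a) via R1 from span(a,f), span(f,a)
round 3: derive span(a,b) via R1 from span(a,f), span(f,b)
round 3: derive span(a,c) via R1 from span(a,f), span(f,c)
round 3: derive span(a,d) via R1 from span(a,e), span(e,d)
round 3: derive span(d,g) via R1 from span(d,a), span(a,g)
round 3: derive span(e,a) via R1 from span(e,d), span(d,a)
round 3: derive span(e,b) via R1 from span(e,d), span(d,b)
round 3: derive span(e,c) via R1 from span(e,d), span(d,c)
round 3: derive span(f,d) via R1 from span(f,h), span(h,d)
round 3: derive span(f,e) via R1 from span(f,a), span(a,e)
round 3: derive span(f,g) via R1 from span(f,a), span(a,g)
round 3: derive span(g,d) via R1 from span(g,e), span(e,d)
round 3: derive span(j,d) via R1 from span(j,h), span(h,d)
round 3: derive span(j,e) via R1 from span(j,a), span(a,e)
round 3: derive span(j,g) via R1 from span(j,a), span(a,g)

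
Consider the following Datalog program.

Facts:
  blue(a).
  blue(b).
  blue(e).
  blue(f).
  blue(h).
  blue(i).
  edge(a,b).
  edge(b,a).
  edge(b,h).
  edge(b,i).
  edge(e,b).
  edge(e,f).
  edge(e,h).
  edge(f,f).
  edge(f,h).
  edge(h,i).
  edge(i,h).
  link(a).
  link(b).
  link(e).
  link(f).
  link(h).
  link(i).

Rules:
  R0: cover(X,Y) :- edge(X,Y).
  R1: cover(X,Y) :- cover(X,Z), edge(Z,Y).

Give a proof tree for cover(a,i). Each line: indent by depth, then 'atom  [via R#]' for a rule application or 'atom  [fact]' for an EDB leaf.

round 1: derive cover(a,b) via R0 from edge(a,b)
round 1: derive cover(b,a) via R0 from edge(b,a)
round 1: derive cover(b,h) via R0 from edge(b,h)
round 1: derive cover(b,i) via R0 from edge(b,i)
round 1: derive cover(e,b) via R0 from edge(e,b)
round 1: derive cover(e,f) via R0 from edge(e,f)
round 1: derive cover(e,h) via R0 from edge(e,h)
round 1: derive cover(f,f) via R0 from edge(f,f)
round 1: derive cover(f,h) via R0 from edge(f,h)
round 1: derive cover(h,i) via R0 from edge(h,i)
round 1: derive cover(i,h) via R0 from edge(i,h)
round 2: derive cover(a,a) via R1 from cover(a,b), edge(b,a)
round 2: derive cover(a,h) via R1 from cover(a,b), edge(b,h)
round 2: derive cover(a,i) via R1 from cover(a,b), edge(b,i)
round 2: derive cover(b,b) via R1 from cover(b,a), edge(a,b)
round 2: derive cover(e,a) via R1 from cover(e,b), edge(b,a)
round 2: derive cover(e,i) via R1 from cover(e,b), edge(b,i)
round 2: derive cover(f,i) via R1 from cover(f,h), edge(h,i)
round 2: derive cover(h,h) via R1 from cover(h,i), edge(i,h)
round 2: derive cover(i,i) via R1 from cover(i,h), edge(h,i)

cover(a,i)  [via R1]
  cover(a,b)  [via R0]
    edge(a,b)  [fact]
  edge(b,i)  [fact]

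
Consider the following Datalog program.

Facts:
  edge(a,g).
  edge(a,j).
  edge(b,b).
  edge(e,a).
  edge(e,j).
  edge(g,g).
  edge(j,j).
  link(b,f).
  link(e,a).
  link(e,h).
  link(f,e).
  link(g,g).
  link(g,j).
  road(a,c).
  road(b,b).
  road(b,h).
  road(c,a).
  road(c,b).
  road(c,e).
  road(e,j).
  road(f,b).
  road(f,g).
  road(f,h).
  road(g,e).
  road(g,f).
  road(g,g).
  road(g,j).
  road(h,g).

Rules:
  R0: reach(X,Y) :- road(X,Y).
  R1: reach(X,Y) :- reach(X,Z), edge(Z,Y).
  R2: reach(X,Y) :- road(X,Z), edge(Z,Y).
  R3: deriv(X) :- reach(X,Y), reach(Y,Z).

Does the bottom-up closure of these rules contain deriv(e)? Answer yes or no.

round 1: derive reach(a,c) via R0 from road(a,c)
round 1: derive reach(b,b) via R0 from road(b,b)
round 1: derive reach(b,h) via R0 from road(b,h)
round 1: derive reach(c,a) via R0 from road(c,a)
round 1: derive reach(c,b) via R0 from road(c,b)
round 1: derive reach(c,e) via R0 from road(c,e)
round 1: derive reach(e,j) via R0 from road(e,j)
round 1: derive reach(f,b) via R0 from road(f,b)
round 1: derive reach(f,g) via R0 from road(f,g)
round 1: derive reach(f,h) via R0 from road(f,h)
round 1: derive reach(g,e) via R0 from road(g,e)
round 1: derive reach(g,f) via R0 from road(g,f)
round 1: derive reach(g,g) via R0 from road(g,g)
round 1: derive reach(g,j) via R0 from road(g,j)
round 1: derive reach(h,g) via R0 from road(h,g)
round 1: derive reach(c,g) via R2 from road(c,a), edge(a,g)
round 1: derive reach(c,j) via R2 from road(c,a), edge(a,j)
round 1: derive reach(g,a) via R2 from road(g,e), edge(e,a)
round 2: derive deriv(a) via R3 from reach(a,c), reach(c,a)
round 2: derive deriv(b) via R3 from reach(b,b), reach(b,b)
round 2: derive deriv(c) via R3 from reach(c,a), reach(a,c)
round 2: derive deriv(f) via R3 from reach(f,b), reach(b,b)
round 2: derive deriv(g) via R3 from reach(g,a), reach(a,c)
round 2: derive deriv(h) via R3 from reach(h,g), reach(g,a)

no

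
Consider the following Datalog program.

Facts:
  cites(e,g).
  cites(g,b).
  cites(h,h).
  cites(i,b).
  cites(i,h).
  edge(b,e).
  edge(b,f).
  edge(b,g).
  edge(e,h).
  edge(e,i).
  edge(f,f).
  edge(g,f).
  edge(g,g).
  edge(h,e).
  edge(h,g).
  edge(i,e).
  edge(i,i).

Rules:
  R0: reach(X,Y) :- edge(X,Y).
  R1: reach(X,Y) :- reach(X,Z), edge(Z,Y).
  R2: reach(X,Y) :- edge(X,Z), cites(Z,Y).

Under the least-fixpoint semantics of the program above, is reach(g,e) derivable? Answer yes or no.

yes

round 1: derive reach(b,e) via R0 from edge(b,e)
round 1: derive reach(b,f) via R0 from edge(b,f)
round 1: derive reach(b,g) via R0 from edge(b,g)
round 1: derive reach(e,h) via R0 from edge(e,h)
round 1: derive reach(e,i) via R0 from edge(e,i)
round 1: derive reach(f,f) via R0 from edge(f,f)
round 1: derive reach(g,f) via R0 from edge(g,f)
round 1: derive reach(g,g) via R0 from edge(g,g)
round 1: derive reach(h,e) via R0 from edge(h,e)
round 1: derive reach(h,g) via R0 from edge(h,g)
round 1: derive reach(i,e) via R0 from edge(i,e)
round 1: derive reach(i,i) via R0 from edge(i,i)
round 1: derive reach(b,b) via R2 from edge(b,g), cites(g,b)
round 1: derive reach(e,b) via R2 from edge(e,i), cites(i,b)
round 1: derive reach(g,b) via R2 from edge(g,g), cites(g,b)
round 1: derive reach(h,b) via R2 from edge(h,g), cites(g,b)
round 1: derive reach(i,b) via R2 from edge(i,i), cites(i,b)
round 1: derive reach(i,g) via R2 from edge(i,e), cites(e,g)
round 1: derive reach(i,h) via R2 from edge(i,i), cites(i,h)
round 2: derive reach(b,h) via R1 from reach(b,e), edge(e,h)
round 2: derive reach(b,i) via R1 from reach(b,e), edge(e,i)
round 2: derive reach(e,e) via R1 from reach(e,b), edge(b,e)
round 2: derive reach(e,f) via R1 from reach(e,b), edge(b,f)
round 2: derive reach(e,g) via R1 from reach(e,b), edge(b,g)
round 2: derive reach(g,e) via R1 from reach(g,b), edge(b,e)
round 2: derive reach(h,f) via R1 from reach(h,b), edge(b,f)
round 2: derive reach(h,h) via R1 from reach(h,e), edge(e,h)
round 2: derive reach(h,i) via R1 from reach(h,e), edge(e,i)
round 2: derive reach(i,f) via R1 from reach(i,b), edge(b,f)
round 3: derive reach(g,h) via R1 from reach(g,e), edge(e,h)
round 3: derive reach(g,i) via R1 from reach(g,e), edge(e,i)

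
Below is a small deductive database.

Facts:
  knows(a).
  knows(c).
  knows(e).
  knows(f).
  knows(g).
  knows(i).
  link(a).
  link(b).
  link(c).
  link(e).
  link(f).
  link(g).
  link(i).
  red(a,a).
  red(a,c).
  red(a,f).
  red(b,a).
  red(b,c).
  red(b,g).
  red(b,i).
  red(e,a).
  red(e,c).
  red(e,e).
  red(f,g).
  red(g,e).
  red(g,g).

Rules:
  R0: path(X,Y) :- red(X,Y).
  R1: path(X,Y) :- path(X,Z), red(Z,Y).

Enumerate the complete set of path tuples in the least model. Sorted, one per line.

round 1: derive path(a,a) via R0 from red(a,a)
round 1: derive path(a,c) via R0 from red(a,c)
round 1: derive path(a,f) via R0 from red(a,f)
round 1: derive path(b,a) via R0 from red(b,a)
round 1: derive path(b,c) via R0 from red(b,c)
round 1: derive path(b,g) via R0 from red(b,g)
round 1: derive path(b,i) via R0 from red(b,i)
round 1: derive path(e,a) via R0 from red(e,a)
round 1: derive path(e,c) via R0 from red(e,c)
round 1: derive path(e,e) via R0 from red(e,e)
round 1: derive path(f,g) via R0 from red(f,g)
round 1: derive path(g,e) via R0 from red(g,e)
round 1: derive path(g,g) via R0 from red(g,g)
round 2: derive path(a,g) via R1 from path(a,f), red(f,g)
round 2: derive path(b,e) via R1 from path(b,g), red(g,e)
round 2: derive path(b,f) via R1 from path(b,a), red(a,f)
round 2: derive path(e,f) via R1 from path(e,a), red(a,f)
round 2: derive path(f,e) via R1 from path(f,g), red(g,e)
round 2: derive path(g,a) via R1 from path(g,e), red(e,a)
round 2: derive path(g,c) via R1 from path(g,e), red(e,c)
round 3: derive path(a,e) via R1 from path(a,g), red(g,e)
round 3: derive path(e,g) via R1 from path(e,f), red(f,g)
round 3: derive path(f,a) via R1 from path(f,e), red(e,a)
round 3: derive path(f,c) via R1 from path(f,e), red(e,c)
round 3: derive path(g,f) via R1 from path(g,a), red(a,f)
round 4: derive path(f,f) via R1 from path(f,a), red(a,f)

path(a,a)
path(a,c)
path(a,e)
path(a,f)
path(a,g)
path(b,a)
path(b,c)
path(b,e)
path(b,f)
path(b,g)
path(b,i)
path(e,a)
path(e,c)
path(e,e)
path(e,f)
path(e,g)
path(f,a)
path(f,c)
path(f,e)
path(f,f)
path(f,g)
path(g,a)
path(g,c)
path(g,e)
path(g,f)
path(g,g)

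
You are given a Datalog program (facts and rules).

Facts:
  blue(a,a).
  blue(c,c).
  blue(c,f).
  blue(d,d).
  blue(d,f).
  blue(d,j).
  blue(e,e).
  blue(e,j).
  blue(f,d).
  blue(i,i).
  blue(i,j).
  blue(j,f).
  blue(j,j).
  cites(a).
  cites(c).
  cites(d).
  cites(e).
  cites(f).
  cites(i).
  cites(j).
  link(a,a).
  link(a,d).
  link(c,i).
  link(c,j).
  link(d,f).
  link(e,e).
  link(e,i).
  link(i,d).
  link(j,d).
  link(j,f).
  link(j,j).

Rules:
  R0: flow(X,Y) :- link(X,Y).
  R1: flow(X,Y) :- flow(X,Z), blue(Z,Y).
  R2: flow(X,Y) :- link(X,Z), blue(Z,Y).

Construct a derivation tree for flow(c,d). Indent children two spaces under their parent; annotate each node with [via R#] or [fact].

flow(c,d)  [via R1]
  flow(c,f)  [via R2]
    link(c,j)  [fact]
    blue(j,f)  [fact]
  blue(f,d)  [fact]

round 1: derive flow(a,a) via R0 from link(a,a)
round 1: derive flow(a,d) via R0 from link(a,d)
round 1: derive flow(c,i) via R0 from link(c,i)
round 1: derive flow(c,j) via R0 from link(c,j)
round 1: derive flow(d,f) via R0 from link(d,f)
round 1: derive flow(e,e) via R0 from link(e,e)
round 1: derive flow(e,i) via R0 from link(e,i)
round 1: derive flow(i,d) via R0 from link(i,d)
round 1: derive flow(j,d) via R0 from link(j,d)
round 1: derive flow(j,f) via R0 from link(j,f)
round 1: derive flow(j,j) via R0 from link(j,j)
round 1: derive flow(a,f) via R2 from link(a,d), blue(d,f)
round 1: derive flow(a,j) via R2 from link(a,d), blue(d,j)
round 1: derive flow(c,f) via R2 from link(c,j), blue(j,f)
round 1: derive flow(d,d) via R2 from link(d,f), blue(f,d)
round 1: derive flow(e,j) via R2 from link(e,e), blue(e,j)
round 1: derive flow(i,f) via R2 from link(i,d), blue(d,f)
round 1: derive flow(i,j) via R2 from link(i,d), blue(d,j)
round 2: derive flow(c,d) via R1 from flow(c,f), blue(f,d)
round 2: derive flow(d,j) via R1 from flow(d,d), blue(d,j)
round 2: derive flow(e,f) via R1 from flow(e,j), blue(j,f)
round 3: derive flow(e,d) via R1 from flow(e,f), blue(f,d)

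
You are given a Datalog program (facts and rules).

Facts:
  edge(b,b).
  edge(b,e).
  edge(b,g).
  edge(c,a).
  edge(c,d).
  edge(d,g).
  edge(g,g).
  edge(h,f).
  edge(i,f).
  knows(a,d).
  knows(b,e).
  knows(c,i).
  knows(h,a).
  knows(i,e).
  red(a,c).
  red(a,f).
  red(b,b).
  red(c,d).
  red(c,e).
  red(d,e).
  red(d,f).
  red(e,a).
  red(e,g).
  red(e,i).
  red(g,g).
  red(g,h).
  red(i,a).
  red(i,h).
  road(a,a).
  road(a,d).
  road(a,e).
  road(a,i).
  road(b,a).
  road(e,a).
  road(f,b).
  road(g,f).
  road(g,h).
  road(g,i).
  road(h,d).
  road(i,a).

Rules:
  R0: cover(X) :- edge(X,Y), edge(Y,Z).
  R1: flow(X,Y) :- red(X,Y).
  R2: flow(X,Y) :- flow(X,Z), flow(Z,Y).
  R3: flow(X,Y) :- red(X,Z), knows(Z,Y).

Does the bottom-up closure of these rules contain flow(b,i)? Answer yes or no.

yes

round 1: derive flow(a,c) via R1 from red(a,c)
round 1: derive flow(a,f) via R1 from red(a,f)
round 1: derive flow(b,b) via R1 from red(b,b)
round 1: derive flow(c,d) via R1 from red(c,d)
round 1: derive flow(c,e) via R1 from red(c,e)
round 1: derive flow(d,e) via R1 from red(d,e)
round 1: derive flow(d,f) via R1 from red(d,f)
round 1: derive flow(e,a) via R1 from red(e,a)
round 1: derive flow(e,g) via R1 from red(e,g)
round 1: derive flow(e,i) via R1 from red(e,i)
round 1: derive flow(g,g) via R1 from red(g,g)
round 1: derive flow(g,h) via R1 from red(g,h)
round 1: derive flow(i,a) via R1 from red(i,a)
round 1: derive flow(i,h) via R1 from red(i,h)
round 1: derive flow(a,i) via R3 from red(a,c), knows(c,i)
round 1: derive flow(b,e) via R3 from red(b,b), knows(b,e)
round 1: derive flow(e,d) via R3 from red(e,a), knows(a,d)
round 1: derive flow(e,e) via R3 from red(e,i), knows(i,e)
round 1: derive flow(g,a) via R3 from red(g,h), knows(h,a)
round 1: derive flow(i,d) via R3 from red(i,a), knows(a,d)
round 2: derive flow(a,a) via R2 from flow(a,i), flow(i,a)
round 2: derive flow(a,d) via R2 from flow(a,c), flow(c,d)
round 2: derive flow(a,e) via R2 from flow(a,c), flow(c,e)
round 2: derive flow(a,h) via R2 from flow(a,i), flow(i,h)
round 2: derive flow(b,a) via R2 from flow(b,e), flow(e,a)
round 2: derive flow(b,d) via R2 from flow(b,e), flow(e,d)
round 2: derive flow(b,g) via R2 from flow(b,e), flow(e,g)
round 2: derive flow(b,i) via R2 from flow(b,e), flow(e,i)
round 2: derive flow(c,a) via R2 from flow(c,e), flow(e,a)
round 2: derive flow(c,f) via R2 from flow(c,d), flow(d,f)
round 2: derive flow(c,g) via R2 from flow(c,e), flow(e,g)
round 2: derive flow(c,i) via R2 from flow(c,e), flow(e,i)
round 2: derive flow(d,a) via R2 from flow(d,e), flow(e,a)
round 2: derive flow(d,d) via R2 from flow(d,e), flow(e,d)
round 2: derive flow(d,g) via R2 from flow(d,e), flow(e,g)
round 2: derive flow(d,i) via R2 from flow(d,e), flow(e,i)
round 2: derive flow(e,c) via R2 from flow(e,a), flow(a,c)
round 2: derive flow(e,f) via R2 from flow(e,a), flow(a,f)
round 2: derive flow(e,h) via R2 from flow(e,g), flow(g,h)
round 2: derive flow(g,c) via R2 from flow(g,a), flow(a,c)
round 2: derive flow(g,f) via R2 from flow(g,a), flow(a,f)
round 2: derive flow(g,i) via R2 from flow(g,a), flow(a,i)
round 2: derive flow(i,c) via R2 from flow(i,a), flow(a,c)
round 2: derive flow(i,e) via R2 from flow(i,d), flow(d,e)
round 2: derive flow(i,f) via R2 from flow(i,a), flow(a,f)
round 2: derive flow(i,i) via R2 from flow(i,a), flow(a,i)
round 3: derive flow(a,g) via R2 from flow(a,c), flow(c,g)
round 3: derive flow(b,c) via R2 from flow(b,a), flow(a,c)
round 3: derive flow(b,f) via R2 from flow(b,a), flow(a,f)
round 3: derive flow(b,h) via R2 from flow(b,a), flow(a,h)
round 3: derive flow(c,c) via R2 from flow(c,a), flow(a,c)
round 3: derive flow(c,h) via R2 from flow(c,a), flow(a,h)
round 3: derive flow(d,c) via R2 from flow(d,a), flow(a,c)
round 3: derive flow(d,h) via R2 from flow(d,a), flow(a,h)
round 3: derive flow(g,d) via R2 from flow(g,a), flow(a,d)
round 3: derive flow(g,e) via R2 from flow(g,a), flow(a,e)
round 3: derive flow(i,g) via R2 from flow(i,c), flow(c,g)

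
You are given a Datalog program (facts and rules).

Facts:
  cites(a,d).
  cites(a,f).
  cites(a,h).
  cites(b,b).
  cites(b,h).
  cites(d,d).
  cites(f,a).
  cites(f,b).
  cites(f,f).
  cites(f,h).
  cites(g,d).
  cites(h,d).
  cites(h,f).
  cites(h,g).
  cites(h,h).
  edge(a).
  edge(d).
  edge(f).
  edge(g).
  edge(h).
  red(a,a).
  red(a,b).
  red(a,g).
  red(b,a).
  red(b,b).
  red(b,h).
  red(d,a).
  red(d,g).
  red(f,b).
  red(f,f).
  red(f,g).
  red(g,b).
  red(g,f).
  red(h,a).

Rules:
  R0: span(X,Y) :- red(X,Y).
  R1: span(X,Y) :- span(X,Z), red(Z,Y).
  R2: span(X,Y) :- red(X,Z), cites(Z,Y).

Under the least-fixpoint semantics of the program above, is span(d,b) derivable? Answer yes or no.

yes

round 1: derive span(a,a) via R0 from red(a,a)
round 1: derive span(a,b) via R0 from red(a,b)
round 1: derive span(a,g) via R0 from red(a,g)
round 1: derive span(b,a) via R0 from red(b,a)
round 1: derive span(b,b) via R0 from red(b,b)
round 1: derive span(b,h) via R0 from red(b,h)
round 1: derive span(d,a) via R0 from red(d,a)
round 1: derive span(d,g) via R0 from red(d,g)
round 1: derive span(f,b) via R0 from red(f,b)
round 1: derive span(f,f) via R0 from red(f,f)
round 1: derive span(f,g) via R0 from red(f,g)
round 1: derive span(g,b) via R0 from red(g,b)
round 1: derive span(g,f) via R0 from red(g,f)
round 1: derive span(h,a) via R0 from red(h,a)
round 1: derive span(a,d) via R2 from red(a,a), cites(a,d)
round 1: derive span(a,f) via R2 from red(a,a), cites(a,f)
round 1: derive span(a,h) via R2 from red(a,a), cites(a,h)
round 1: derive span(b,d) via R2 from red(b,a), cites(a,d)
round 1: derive span(b,f) via R2 from red(b,a), cites(a,f)
round 1: derive span(b,g) via R2 from red(b,h), cites(h,g)
round 1: derive span(d,d) via R2 from red(d,a), cites(a,d)
round 1: derive span(d,f) via R2 from red(d,a), cites(a,f)
round 1: derive span(d,h) via R2 from red(d,a), cites(a,h)
round 1: derive span(f,a) via R2 from red(f,f), cites(f,a)
round 1: derive span(f,d) via R2 from red(f,g), cites(g,d)
round 1: derive span(f,h) via R2 from red(f,b), cites(b,h)
round 1: derive span(g,a) via R2 from red(g,f), cites(f,a)
round 1: derive span(g,h) via R2 from red(g,b), cites(b,h)
round 1: derive span(h,d) via R2 from red(h,a), cites(a,d)
round 1: derive span(h,f) via R2 from red(h,a), cites(a,f)
round 1: derive span(h,h) via R2 from red(h,a), cites(a,h)
round 2: derive span(d,b) via R1 from span(d,a), red(a,b)
round 2: derive span(g,g) via R1 from span(g,a), red(a,g)
round 2: derive span(h,b) via R1 from span(h,a), red(a,b)
round 2: derive span(h,g) via R1 from span(h,a), red(a,g)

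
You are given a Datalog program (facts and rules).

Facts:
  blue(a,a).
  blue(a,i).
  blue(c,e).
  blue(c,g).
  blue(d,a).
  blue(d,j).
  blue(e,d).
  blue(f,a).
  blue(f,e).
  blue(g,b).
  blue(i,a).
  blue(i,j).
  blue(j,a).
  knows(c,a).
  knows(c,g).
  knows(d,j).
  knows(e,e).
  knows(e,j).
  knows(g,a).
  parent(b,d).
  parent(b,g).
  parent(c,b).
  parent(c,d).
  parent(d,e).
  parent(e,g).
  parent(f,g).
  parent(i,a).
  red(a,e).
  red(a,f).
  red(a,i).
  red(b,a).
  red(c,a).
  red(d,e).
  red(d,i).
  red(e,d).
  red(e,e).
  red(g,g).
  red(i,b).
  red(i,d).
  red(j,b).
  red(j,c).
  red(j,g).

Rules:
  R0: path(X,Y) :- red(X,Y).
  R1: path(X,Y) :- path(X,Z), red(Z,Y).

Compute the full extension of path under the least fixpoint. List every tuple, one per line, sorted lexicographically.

path(a,a)
path(a,b)
path(a,d)
path(a,e)
path(a,f)
path(a,i)
path(b,a)
path(b,b)
path(b,d)
path(b,e)
path(b,f)
path(b,i)
path(c,a)
path(c,b)
path(c,d)
path(c,e)
path(c,f)
path(c,i)
path(d,a)
path(d,b)
path(d,d)
path(d,e)
path(d,f)
path(d,i)
path(e,a)
path(e,b)
path(e,d)
path(e,e)
path(e,f)
path(e,i)
path(g,g)
path(i,a)
path(i,b)
path(i,d)
path(i,e)
path(i,f)
path(i,i)
path(j,a)
path(j,b)
path(j,c)
path(j,d)
path(j,e)
path(j,f)
path(j,g)
path(j,i)

round 1: derive path(a,e) via R0 from red(a,e)
round 1: derive path(a,f) via R0 from red(a,f)
round 1: derive path(a,i) via R0 from red(a,i)
round 1: derive path(b,a) via R0 from red(b,a)
round 1: derive path(c,a) via R0 from red(c,a)
round 1: derive path(d,e) via R0 from red(d,e)
round 1: derive path(d,i) via R0 from red(d,i)
round 1: derive path(e,d) via R0 from red(e,d)
round 1: derive path(e,e) via R0 from red(e,e)
round 1: derive path(g,g) via R0 from red(g,g)
round 1: derive path(i,b) via R0 from red(i,b)
round 1: derive path(i,d) via R0 from red(i,d)
round 1: derive path(j,b) via R0 from red(j,b)
round 1: derive path(j,c) via R0 from red(j,c)
round 1: derive path(j,g) via R0 from red(j,g)
round 2: derive path(a,b) via R1 from path(a,i), red(i,b)
round 2: derive path(a,d) via R1 from path(a,e), red(e,d)
round 2: derive path(b,e) via R1 from path(b,a), red(a,e)
round 2: derive path(b,f) via R1 from path(b,a), red(a,f)
round 2: derive path(b,i) via R1 from path(b,a), red(a,i)
round 2: derive path(c,e) via R1 from path(c,a), red(a,e)
round 2: derive path(c,f) via R1 from path(c,a), red(a,f)
round 2: derive path(c,i) via R1 from path(c,a), red(a,i)
round 2: derive path(d,b) via R1 from path(d,i), red(i,b)
round 2: derive path(d,d) via R1 from path(d,e), red(e,d)
round 2: derive path(e,i) via R1 from path(e,d), red(d,i)
round 2: derive path(i,a) via R1 from path(i,b), red(b,a)
round 2: derive path(i,e) via R1 from path(i,d), red(d,e)
round 2: derive path(i,i) via R1 from path(i,d), red(d,i)
round 2: derive path(j,a) via R1 from path(j,b), red(b,a)
round 3: derive path(a,a) via R1 from path(a,b), red(b,a)
round 3: derive path(b,b) via R1 from path(b,i), red(i,b)
round 3: derive path(b,d) via R1 from path(b,e), red(e,d)
round 3: derive path(c,b) via R1 from path(c,i), red(i,b)
round 3: derive path(c,d) via R1 from path(c,e), red(e,d)
round 3: derive path(d,a) via R1 from path(d,b), red(b,a)
round 3: derive path(e,b) via R1 from path(e,i), red(i,b)
round 3: derive path(i,f) via R1 from path(i,a), red(a,f)
round 3: derive path(j,e) via R1 from path(j,a), red(a,e)
round 3: derive path(j,f) via R1 from path(j,a), red(a,f)
round 3: derive path(j,i) via R1 from path(j,a), red(a,i)
round 4: derive path(d,f) via R1 from path(d,a), red(a,f)
round 4: derive path(e,a) via R1 from path(e,b), red(b,a)
round 4: derive path(j,d) via R1 from path(j,e), red(e,d)
round 5: derive path(e,f) via R1 from path(e,a), red(a,f)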